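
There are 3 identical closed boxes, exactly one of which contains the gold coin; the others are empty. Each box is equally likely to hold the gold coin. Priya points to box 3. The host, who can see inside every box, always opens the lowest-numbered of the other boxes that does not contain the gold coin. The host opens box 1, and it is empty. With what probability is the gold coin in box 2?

Consider each possible location of the gold coin in turn.
If it is in box 1 (prior 1/3): the host opened box 1, so this case is ruled out; weight (1/3)·0 = 0.
If it is in either of boxes 2 and 3 (prior 1/3 each): box 1 is the lowest-numbered option available, probability 1; weight (1/3)·1 = 1/3 each.
The weights sum to 2/3.
So P(the gold coin in box 2 | the host opened box 1) = (1/3) / (2/3) = 1/2.

1/2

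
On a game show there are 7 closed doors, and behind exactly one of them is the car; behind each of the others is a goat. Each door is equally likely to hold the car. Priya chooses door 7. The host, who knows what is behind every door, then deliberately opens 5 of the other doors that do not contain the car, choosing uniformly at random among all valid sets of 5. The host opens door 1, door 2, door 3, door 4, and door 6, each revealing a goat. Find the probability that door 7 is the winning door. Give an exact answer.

1/7

Apply Bayes' rule, conditioning on where the car actually is.
If it is behind any of doors 1, 2, 3, 4, and 6 (prior 1/7 each): that door was opened and seen not to hold the prize — ruled out; weight (1/7)·0 = 0 each.
If it is behind door 5 (prior 1/7): the host has no choice, probability 1; weight (1/7)·1 = 1/7.
If it is behind door 7 (prior 1/7): the host has 6 equally likely choices, so probability 1/6; weight (1/7)·(1/6) = 1/42.
The weights sum to 1/6.
So P(the car behind door 7 | the host opened door 1, door 2, door 3, door 4, and door 6) = (1/42) / (1/6) = 1/7.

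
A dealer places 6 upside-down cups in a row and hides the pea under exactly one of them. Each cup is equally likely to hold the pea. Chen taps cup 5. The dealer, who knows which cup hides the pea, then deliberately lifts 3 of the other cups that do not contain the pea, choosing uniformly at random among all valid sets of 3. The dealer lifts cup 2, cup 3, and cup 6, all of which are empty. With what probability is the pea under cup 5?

1/6

Apply Bayes' rule, conditioning on where the pea actually is.
If it is under either of cups 1 and 4 (prior 1/6 each): the dealer has 4 equally likely choices, so probability 1/4; weight (1/6)·(1/4) = 1/24 each.
If it is under any of cups 2, 3, and 6 (prior 1/6 each): that cup was opened and seen not to hold the prize — ruled out; weight (1/6)·0 = 0 each.
If it is under cup 5 (prior 1/6): the dealer has 10 equally likely choices, so probability 1/10; weight (1/6)·(1/10) = 1/60.
The weights sum to 1/10.
So P(the pea under cup 5 | the dealer opened cup 2, cup 3, and cup 6) = (1/60) / (1/10) = 1/6.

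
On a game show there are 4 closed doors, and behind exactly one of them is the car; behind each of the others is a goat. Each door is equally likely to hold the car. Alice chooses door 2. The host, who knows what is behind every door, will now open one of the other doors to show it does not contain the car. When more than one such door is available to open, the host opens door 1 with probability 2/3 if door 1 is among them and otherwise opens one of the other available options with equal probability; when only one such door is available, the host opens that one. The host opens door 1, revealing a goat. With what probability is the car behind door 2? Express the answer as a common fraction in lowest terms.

1/3

Consider each possible location of the car in turn.
If it is behind door 1 (prior 1/4): the host opened door 1, so this case is ruled out; weight (1/4)·0 = 0.
If it is behind any of doors 2, 3, and 4 (prior 1/4 each): door 1 is available, opened with probability 2/3; weight (1/4)·(2/3) = 1/6 each.
The weights sum to 1/2.
So P(the car behind door 2 | the host opened door 1) = (1/6) / (1/2) = 1/3.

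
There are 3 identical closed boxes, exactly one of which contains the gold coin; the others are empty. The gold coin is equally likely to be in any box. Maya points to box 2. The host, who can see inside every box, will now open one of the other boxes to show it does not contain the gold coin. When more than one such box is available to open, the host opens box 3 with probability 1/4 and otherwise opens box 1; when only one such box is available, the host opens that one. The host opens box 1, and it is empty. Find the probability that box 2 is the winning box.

Condition on the true location of the gold coin.
If it is in box 1 (prior 1/3): the host opened box 1, so this case is ruled out; weight (1/3)·0 = 0.
If it is in box 2 (prior 1/3): box 3 is available but not opened, probability 3/4; weight (1/3)·(3/4) = 1/4.
If it is in box 3 (prior 1/3): only box 1 is available, probability 1; weight (1/3)·1 = 1/3.
The weights sum to 7/12.
So P(the gold coin in box 2 | the host opened box 1) = (1/4) / (7/12) = 3/7.

3/7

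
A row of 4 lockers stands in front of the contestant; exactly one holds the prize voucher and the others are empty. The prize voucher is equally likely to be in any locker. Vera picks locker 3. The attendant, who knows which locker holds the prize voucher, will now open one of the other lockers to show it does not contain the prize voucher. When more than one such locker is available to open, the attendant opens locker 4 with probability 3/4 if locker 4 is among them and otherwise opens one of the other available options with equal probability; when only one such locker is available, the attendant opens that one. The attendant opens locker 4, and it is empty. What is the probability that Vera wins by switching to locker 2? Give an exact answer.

Consider each possible location of the prize voucher in turn.
If it is in any of lockers 1, 2, and 3 (prior 1/4 each): locker 4 is available, opened with probability 3/4; weight (1/4)·(3/4) = 3/16 each.
If it is in locker 4 (prior 1/4): the attendant opened locker 4, so this case is ruled out; weight (1/4)·0 = 0.
The weights sum to 9/16.
So P(the prize voucher in locker 2 | the attendant opened locker 4) = (3/16) / (9/16) = 1/3.

1/3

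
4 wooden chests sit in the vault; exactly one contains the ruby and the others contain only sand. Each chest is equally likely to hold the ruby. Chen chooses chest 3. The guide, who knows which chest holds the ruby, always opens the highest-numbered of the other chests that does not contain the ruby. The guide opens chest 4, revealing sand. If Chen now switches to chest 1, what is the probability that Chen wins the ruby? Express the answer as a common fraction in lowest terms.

Condition on the true location of the ruby.
If it is in any of chests 1, 2, and 3 (prior 1/4 each): chest 4 is the highest-numbered option available, probability 1; weight (1/4)·1 = 1/4 each.
If it is in chest 4 (prior 1/4): the guide opened chest 4, so this case is ruled out; weight (1/4)·0 = 0.
The weights sum to 3/4.
So P(the ruby in chest 1 | the guide opened chest 4) = (1/4) / (3/4) = 1/3.

1/3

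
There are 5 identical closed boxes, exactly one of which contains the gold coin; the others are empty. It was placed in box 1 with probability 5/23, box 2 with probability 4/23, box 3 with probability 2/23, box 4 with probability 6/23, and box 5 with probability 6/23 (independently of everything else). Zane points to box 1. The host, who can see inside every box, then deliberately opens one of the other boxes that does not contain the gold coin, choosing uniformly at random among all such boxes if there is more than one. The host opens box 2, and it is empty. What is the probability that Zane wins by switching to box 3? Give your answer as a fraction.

8/71

Condition on the true location of the gold coin.
If it is in box 1 (prior 5/23): the host has 4 equally likely choices, so probability 1/4; weight (5/23)·(1/4) = 5/92.
If it is in box 2 (prior 4/23): the host opened box 2, so this case is ruled out; weight (4/23)·0 = 0.
If it is in box 3 (prior 2/23): the host has 3 equally likely choices, so probability 1/3; weight (2/23)·(1/3) = 2/69.
If it is in either of boxes 4 and 5 (prior 6/23 each): the host has 3 equally likely choices, so probability 1/3; weight (6/23)·(1/3) = 2/23 each.
The weights sum to 71/276.
So P(the gold coin in box 3 | the host opened box 2) = (2/69) / (71/276) = 8/71.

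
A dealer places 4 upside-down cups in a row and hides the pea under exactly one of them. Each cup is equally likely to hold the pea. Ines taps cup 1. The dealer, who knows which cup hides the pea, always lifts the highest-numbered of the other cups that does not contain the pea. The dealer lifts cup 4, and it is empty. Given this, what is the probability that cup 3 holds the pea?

1/3

Apply Bayes' rule, conditioning on where the pea actually is.
If it is under any of cups 1, 2, and 3 (prior 1/4 each): cup 4 is the highest-numbered option available, probability 1; weight (1/4)·1 = 1/4 each.
If it is under cup 4 (prior 1/4): the dealer opened cup 4, so this case is ruled out; weight (1/4)·0 = 0.
The weights sum to 3/4.
So P(the pea under cup 3 | the dealer opened cup 4) = (1/4) / (3/4) = 1/3.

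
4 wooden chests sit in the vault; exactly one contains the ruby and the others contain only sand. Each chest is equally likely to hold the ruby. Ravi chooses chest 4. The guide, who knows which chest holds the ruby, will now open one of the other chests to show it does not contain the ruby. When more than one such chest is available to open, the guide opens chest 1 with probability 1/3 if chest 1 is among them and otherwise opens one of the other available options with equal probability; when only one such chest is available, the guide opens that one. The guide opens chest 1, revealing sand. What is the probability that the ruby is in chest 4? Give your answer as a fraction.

Apply Bayes' rule, conditioning on where the ruby actually is.
If it is in chest 1 (prior 1/4): the guide opened chest 1, so this case is ruled out; weight (1/4)·0 = 0.
If it is in any of chests 2, 3, and 4 (prior 1/4 each): chest 1 is available, opened with probability 1/3; weight (1/4)·(1/3) = 1/12 each.
The weights sum to 1/4.
So P(the ruby in chest 4 | the guide opened chest 1) = (1/12) / (1/4) = 1/3.

1/3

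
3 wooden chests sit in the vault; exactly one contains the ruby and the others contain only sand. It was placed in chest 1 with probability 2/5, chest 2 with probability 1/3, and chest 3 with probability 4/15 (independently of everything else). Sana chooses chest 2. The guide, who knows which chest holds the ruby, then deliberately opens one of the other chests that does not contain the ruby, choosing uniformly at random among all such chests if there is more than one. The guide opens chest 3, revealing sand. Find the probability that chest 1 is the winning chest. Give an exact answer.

Condition on the true location of the ruby.
If it is in chest 1 (prior 2/5): the guide has no choice, probability 1; weight (2/5)·1 = 2/5.
If it is in chest 2 (prior 1/3): the guide has 2 equally likely choices, so probability 1/2; weight (1/3)·(1/2) = 1/6.
If it is in chest 3 (prior 4/15): the guide opened chest 3, so this case is ruled out; weight (4/15)·0 = 0.
The weights sum to 17/30.
So P(the ruby in chest 1 | the guide opened chest 3) = (2/5) / (17/30) = 12/17.

12/17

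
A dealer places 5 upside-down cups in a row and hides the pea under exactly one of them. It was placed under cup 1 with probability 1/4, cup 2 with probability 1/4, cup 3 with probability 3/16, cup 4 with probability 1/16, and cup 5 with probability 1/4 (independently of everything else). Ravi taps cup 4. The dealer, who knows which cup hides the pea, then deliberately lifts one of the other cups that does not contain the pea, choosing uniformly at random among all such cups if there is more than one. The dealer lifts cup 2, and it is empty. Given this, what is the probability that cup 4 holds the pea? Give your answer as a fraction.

3/47

Condition on the true location of the pea.
If it is under either of cups 1 and 5 (prior 1/4 each): the dealer has 3 equally likely choices, so probability 1/3; weight (1/4)·(1/3) = 1/12 each.
If it is under cup 2 (prior 1/4): the dealer opened cup 2, so this case is ruled out; weight (1/4)·0 = 0.
If it is under cup 3 (prior 3/16): the dealer has 3 equally likely choices, so probability 1/3; weight (3/16)·(1/3) = 1/16.
If it is under cup 4 (prior 1/16): the dealer has 4 equally likely choices, so probability 1/4; weight (1/16)·(1/4) = 1/64.
The weights sum to 47/192.
So P(the pea under cup 4 | the dealer opened cup 2) = (1/64) / (47/192) = 3/47.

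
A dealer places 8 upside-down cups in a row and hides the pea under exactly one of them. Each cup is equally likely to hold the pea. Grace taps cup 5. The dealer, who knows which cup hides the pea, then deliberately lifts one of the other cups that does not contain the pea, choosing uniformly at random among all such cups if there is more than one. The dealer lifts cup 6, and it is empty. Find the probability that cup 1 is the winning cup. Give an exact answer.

Consider each possible location of the pea in turn.
If it is under any of cups 1, 2, 3, 4, 7, and 8 (prior 1/8 each): the dealer has 6 equally likely choices, so probability 1/6; weight (1/8)·(1/6) = 1/48 each.
If it is under cup 5 (prior 1/8): the dealer has 7 equally likely choices, so probability 1/7; weight (1/8)·(1/7) = 1/56.
If it is under cup 6 (prior 1/8): the dealer opened cup 6, so this case is ruled out; weight (1/8)·0 = 0.
The weights sum to 1/7.
So P(the pea under cup 1 | the dealer opened cup 6) = (1/48) / (1/7) = 7/48.

7/48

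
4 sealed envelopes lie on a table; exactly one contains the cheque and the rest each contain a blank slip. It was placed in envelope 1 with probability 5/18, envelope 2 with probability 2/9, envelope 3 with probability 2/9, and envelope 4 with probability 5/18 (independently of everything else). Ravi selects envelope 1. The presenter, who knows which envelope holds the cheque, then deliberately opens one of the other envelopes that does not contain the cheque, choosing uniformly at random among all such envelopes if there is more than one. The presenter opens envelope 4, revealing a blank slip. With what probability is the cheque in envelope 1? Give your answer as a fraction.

Condition on the true location of the cheque.
If it is in envelope 1 (prior 5/18): the presenter has 3 equally likely choices, so probability 1/3; weight (5/18)·(1/3) = 5/54.
If it is in either of envelopes 2 and 3 (prior 2/9 each): the presenter has 2 equally likely choices, so probability 1/2; weight (2/9)·(1/2) = 1/9 each.
If it is in envelope 4 (prior 5/18): the presenter opened envelope 4, so this case is ruled out; weight (5/18)·0 = 0.
The weights sum to 17/54.
So P(the cheque in envelope 1 | the presenter opened envelope 4) = (5/54) / (17/54) = 5/17.

5/17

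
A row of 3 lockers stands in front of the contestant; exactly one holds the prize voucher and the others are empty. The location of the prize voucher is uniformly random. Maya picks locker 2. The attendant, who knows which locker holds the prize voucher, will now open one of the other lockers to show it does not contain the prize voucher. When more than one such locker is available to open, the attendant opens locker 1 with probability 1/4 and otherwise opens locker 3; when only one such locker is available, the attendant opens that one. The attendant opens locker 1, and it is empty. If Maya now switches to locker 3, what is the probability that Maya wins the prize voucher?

Apply Bayes' rule, conditioning on where the prize voucher actually is.
If it is in locker 1 (prior 1/3): the attendant opened locker 1, so this case is ruled out; weight (1/3)·0 = 0.
If it is in locker 2 (prior 1/3): locker 1 is available, opened with probability 1/4; weight (1/3)·(1/4) = 1/12.
If it is in locker 3 (prior 1/3): only locker 1 is available, probability 1; weight (1/3)·1 = 1/3.
The weights sum to 5/12.
So P(the prize voucher in locker 3 | the attendant opened locker 1) = (1/3) / (5/12) = 4/5.

4/5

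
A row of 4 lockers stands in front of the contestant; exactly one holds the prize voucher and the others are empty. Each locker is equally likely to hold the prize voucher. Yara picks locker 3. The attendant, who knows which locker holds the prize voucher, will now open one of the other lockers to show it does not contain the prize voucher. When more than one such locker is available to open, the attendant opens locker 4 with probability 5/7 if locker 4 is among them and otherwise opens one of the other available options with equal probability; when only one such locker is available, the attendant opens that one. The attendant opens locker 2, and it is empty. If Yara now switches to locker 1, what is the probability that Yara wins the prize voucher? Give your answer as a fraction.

4/13

Condition on the true location of the prize voucher.
If it is in locker 1 (prior 1/4): locker 4 is available but not opened, probability 2/7; weight (1/4)·(2/7) = 1/14.
If it is in locker 2 (prior 1/4): the attendant opened locker 2, so this case is ruled out; weight (1/4)·0 = 0.
If it is in locker 3 (prior 1/4): locker 4 is available but not opened; locker 2 gets probability (1 − 5/7)/2 = 1/7; weight (1/4)·(1/7) = 1/28.
If it is in locker 4 (prior 1/4): locker 4 holds the prize so is unavailable; the attendant chooses uniformly among the 2 others, probability 1/2; weight (1/4)·(1/2) = 1/8.
The weights sum to 13/56.
So P(the prize voucher in locker 1 | the attendant opened locker 2) = (1/14) / (13/56) = 4/13.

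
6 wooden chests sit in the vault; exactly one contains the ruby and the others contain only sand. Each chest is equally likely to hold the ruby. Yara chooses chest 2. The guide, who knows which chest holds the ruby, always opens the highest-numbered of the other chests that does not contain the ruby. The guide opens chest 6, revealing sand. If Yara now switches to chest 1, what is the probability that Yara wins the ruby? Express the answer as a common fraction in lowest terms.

Apply Bayes' rule, conditioning on where the ruby actually is.
If it is in any of chests 1, 2, 3, 4, and 5 (prior 1/6 each): chest 6 is the highest-numbered option available, probability 1; weight (1/6)·1 = 1/6 each.
If it is in chest 6 (prior 1/6): the guide opened chest 6, so this case is ruled out; weight (1/6)·0 = 0.
The weights sum to 5/6.
So P(the ruby in chest 1 | the guide opened chest 6) = (1/6) / (5/6) = 1/5.

1/5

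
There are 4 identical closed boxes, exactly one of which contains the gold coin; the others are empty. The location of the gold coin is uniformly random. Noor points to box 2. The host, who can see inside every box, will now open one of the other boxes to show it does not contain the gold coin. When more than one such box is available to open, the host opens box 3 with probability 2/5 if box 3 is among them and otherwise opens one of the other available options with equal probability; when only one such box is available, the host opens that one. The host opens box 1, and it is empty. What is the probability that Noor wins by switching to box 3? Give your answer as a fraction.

5/14

Apply Bayes' rule, conditioning on where the gold coin actually is.
If it is in box 1 (prior 1/4): the host opened box 1, so this case is ruled out; weight (1/4)·0 = 0.
If it is in box 2 (prior 1/4): box 3 is available but not opened; box 1 gets probability (1 − 2/5)/2 = 3/10; weight (1/4)·(3/10) = 3/40.
If it is in box 3 (prior 1/4): box 3 holds the prize so is unavailable; the host chooses uniformly among the 2 others, probability 1/2; weight (1/4)·(1/2) = 1/8.
If it is in box 4 (prior 1/4): box 3 is available but not opened, probability 3/5; weight (1/4)·(3/5) = 3/20.
The weights sum to 7/20.
So P(the gold coin in box 3 | the host opened box 1) = (1/8) / (7/20) = 5/14.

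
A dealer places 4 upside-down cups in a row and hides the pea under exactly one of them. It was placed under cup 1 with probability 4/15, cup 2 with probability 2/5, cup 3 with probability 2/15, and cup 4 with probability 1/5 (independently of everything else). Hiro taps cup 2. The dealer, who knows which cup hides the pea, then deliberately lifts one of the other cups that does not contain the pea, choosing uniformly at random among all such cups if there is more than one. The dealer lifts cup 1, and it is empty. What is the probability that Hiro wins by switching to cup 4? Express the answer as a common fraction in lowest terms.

Consider each possible location of the pea in turn.
If it is under cup 1 (prior 4/15): the dealer opened cup 1, so this case is ruled out; weight (4/15)·0 = 0.
If it is under cup 2 (prior 2/5): the dealer has 3 equally likely choices, so probability 1/3; weight (2/5)·(1/3) = 2/15.
If it is under cup 3 (prior 2/15): the dealer has 2 equally likely choices, so probability 1/2; weight (2/15)·(1/2) = 1/15.
If it is under cup 4 (prior 1/5): the dealer has 2 equally likely choices, so probability 1/2; weight (1/5)·(1/2) = 1/10.
The weights sum to 3/10.
So P(the pea under cup 4 | the dealer opened cup 1) = (1/10) / (3/10) = 1/3.

1/3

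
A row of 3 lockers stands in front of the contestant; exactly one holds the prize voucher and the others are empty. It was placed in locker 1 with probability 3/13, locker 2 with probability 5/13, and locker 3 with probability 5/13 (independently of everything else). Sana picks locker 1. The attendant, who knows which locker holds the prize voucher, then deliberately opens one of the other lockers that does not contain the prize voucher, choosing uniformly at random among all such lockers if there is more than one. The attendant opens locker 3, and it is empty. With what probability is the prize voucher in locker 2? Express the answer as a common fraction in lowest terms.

Condition on the true location of the prize voucher.
If it is in locker 1 (prior 3/13): the attendant has 2 equally likely choices, so probability 1/2; weight (3/13)·(1/2) = 3/26.
If it is in locker 2 (prior 5/13): the attendant has no choice, probability 1; weight (5/13)·1 = 5/13.
If it is in locker 3 (prior 5/13): the attendant opened locker 3, so this case is ruled out; weight (5/13)·0 = 0.
The weights sum to 1/2.
So P(the prize voucher in locker 2 | the attendant opened locker 3) = (5/13) / (1/2) = 10/13.

10/13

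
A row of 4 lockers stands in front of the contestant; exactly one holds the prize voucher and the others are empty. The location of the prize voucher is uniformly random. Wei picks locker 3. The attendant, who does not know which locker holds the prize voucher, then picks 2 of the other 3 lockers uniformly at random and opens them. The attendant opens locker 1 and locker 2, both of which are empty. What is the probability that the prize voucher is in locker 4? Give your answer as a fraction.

Apply Bayes' rule, conditioning on where the prize voucher actually is.
If it is in either of lockers 1 and 2 (prior 1/4 each): that locker was opened and seen not to hold the prize — ruled out; weight (1/4)·0 = 0 each.
If it is in either of lockers 3 and 4 (prior 1/4 each): the attendant picks exactly this set with probability 1/3 regardless, and none is the prize; weight (1/4)·(1/3) = 1/12 each.
The weights sum to 1/6.
So P(the prize voucher in locker 4 | the attendant opened locker 1 and locker 2) = (1/12) / (1/6) = 1/2.

1/2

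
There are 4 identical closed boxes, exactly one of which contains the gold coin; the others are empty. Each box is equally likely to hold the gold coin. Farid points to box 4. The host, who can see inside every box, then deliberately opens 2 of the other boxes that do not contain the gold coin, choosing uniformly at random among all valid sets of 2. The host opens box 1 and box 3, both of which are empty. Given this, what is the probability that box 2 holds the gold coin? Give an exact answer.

Apply Bayes' rule, conditioning on where the gold coin actually is.
If it is in either of boxes 1 and 3 (prior 1/4 each): that box was opened and seen not to hold the prize — ruled out; weight (1/4)·0 = 0 each.
If it is in box 2 (prior 1/4): the host has no choice, probability 1; weight (1/4)·1 = 1/4.
If it is in box 4 (prior 1/4): the host has 3 equally likely choices, so probability 1/3; weight (1/4)·(1/3) = 1/12.
The weights sum to 1/3.
So P(the gold coin in box 2 | the host opened box 1 and box 3) = (1/4) / (1/3) = 3/4.

3/4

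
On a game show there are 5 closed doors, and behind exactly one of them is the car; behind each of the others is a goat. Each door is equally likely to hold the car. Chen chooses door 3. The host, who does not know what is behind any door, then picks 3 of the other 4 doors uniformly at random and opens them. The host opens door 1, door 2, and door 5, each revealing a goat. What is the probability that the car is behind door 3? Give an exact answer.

1/2

Because the host chose which doors to open without knowing where the car is, the choice is independent of the prize location. Learning that none of the 3 opened doors holds the car simply rules out those 3 locations and leaves the remaining 2 doors still equally likely by symmetry.
So P(the car behind door 3) = 1/2.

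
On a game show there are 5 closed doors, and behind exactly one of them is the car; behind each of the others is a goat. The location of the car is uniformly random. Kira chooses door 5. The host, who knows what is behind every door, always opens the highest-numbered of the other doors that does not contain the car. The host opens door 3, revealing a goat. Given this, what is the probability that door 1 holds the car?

0

Condition on the true location of the car.
If it is behind any of doors 1, 2, and 5 (prior 1/5 each): the host would have opened door 4 instead, probability 0; weight (1/5)·0 = 0 each.
If it is behind door 3 (prior 1/5): the host opened door 3, so this case is ruled out; weight (1/5)·0 = 0.
If it is behind door 4 (prior 1/5): door 3 is the highest-numbered option available, probability 1; weight (1/5)·1 = 1/5.
The weights sum to 1/5.
So P(the car behind door 1 | the host opened door 3) = 0 / (1/5) = 0.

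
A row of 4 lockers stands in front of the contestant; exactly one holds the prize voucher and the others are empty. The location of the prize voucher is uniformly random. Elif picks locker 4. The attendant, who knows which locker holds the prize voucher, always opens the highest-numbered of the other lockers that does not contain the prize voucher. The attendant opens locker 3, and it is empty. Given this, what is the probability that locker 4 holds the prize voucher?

Apply Bayes' rule, conditioning on where the prize voucher actually is.
If it is in any of lockers 1, 2, and 4 (prior 1/4 each): locker 3 is the highest-numbered option available, probability 1; weight (1/4)·1 = 1/4 each.
If it is in locker 3 (prior 1/4): the attendant opened locker 3, so this case is ruled out; weight (1/4)·0 = 0.
The weights sum to 3/4.
So P(the prize voucher in locker 4 | the attendant opened locker 3) = (1/4) / (3/4) = 1/3.

1/3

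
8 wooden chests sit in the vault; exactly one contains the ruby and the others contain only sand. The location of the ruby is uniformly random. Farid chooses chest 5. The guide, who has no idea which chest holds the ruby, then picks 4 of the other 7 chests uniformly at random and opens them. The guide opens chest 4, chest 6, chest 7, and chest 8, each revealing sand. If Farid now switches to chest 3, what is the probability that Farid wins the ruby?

Apply Bayes' rule, conditioning on where the ruby actually is.
If it is in any of chests 1, 2, 3, and 5 (prior 1/8 each): the guide picks exactly this set with probability 1/35 regardless, and none is the prize; weight (1/8)·(1/35) = 1/280 each.
If it is in any of chests 4, 6, 7, and 8 (prior 1/8 each): that chest was opened and seen not to hold the prize — ruled out; weight (1/8)·0 = 0 each.
The weights sum to 1/70.
So P(the ruby in chest 3 | the guide opened chest 4, chest 6, chest 7, and chest 8) = (1/280) / (1/70) = 1/4.

1/4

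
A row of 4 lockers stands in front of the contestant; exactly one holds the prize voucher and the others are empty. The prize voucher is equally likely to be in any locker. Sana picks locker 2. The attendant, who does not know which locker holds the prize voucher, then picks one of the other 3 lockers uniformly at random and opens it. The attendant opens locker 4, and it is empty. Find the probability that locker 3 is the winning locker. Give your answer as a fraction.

1/3

Apply Bayes' rule, conditioning on where the prize voucher actually is.
If it is in any of lockers 1, 2, and 3 (prior 1/4 each): the attendant picks locker 4 with probability 1/3 regardless, and it is not the prize; weight (1/4)·(1/3) = 1/12 each.
If it is in locker 4 (prior 1/4): the attendant opened locker 4, so this case is ruled out; weight (1/4)·0 = 0.
The weights sum to 1/4.
So P(the prize voucher in locker 3 | the attendant opened locker 4) = (1/12) / (1/4) = 1/3.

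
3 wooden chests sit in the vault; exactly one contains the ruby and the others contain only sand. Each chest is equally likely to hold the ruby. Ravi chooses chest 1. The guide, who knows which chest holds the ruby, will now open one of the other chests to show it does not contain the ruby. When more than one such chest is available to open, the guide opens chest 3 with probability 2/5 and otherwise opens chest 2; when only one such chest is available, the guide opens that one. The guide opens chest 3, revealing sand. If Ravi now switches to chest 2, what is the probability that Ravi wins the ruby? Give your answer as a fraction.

Apply Bayes' rule, conditioning on where the ruby actually is.
If it is in chest 1 (prior 1/3): chest 3 is available, opened with probability 2/5; weight (1/3)·(2/5) = 2/15.
If it is in chest 2 (prior 1/3): only chest 3 is available, probability 1; weight (1/3)·1 = 1/3.
If it is in chest 3 (prior 1/3): the guide opened chest 3, so this case is ruled out; weight (1/3)·0 = 0.
The weights sum to 7/15.
So P(the ruby in chest 2 | the guide opened chest 3) = (1/3) / (7/15) = 5/7.

5/7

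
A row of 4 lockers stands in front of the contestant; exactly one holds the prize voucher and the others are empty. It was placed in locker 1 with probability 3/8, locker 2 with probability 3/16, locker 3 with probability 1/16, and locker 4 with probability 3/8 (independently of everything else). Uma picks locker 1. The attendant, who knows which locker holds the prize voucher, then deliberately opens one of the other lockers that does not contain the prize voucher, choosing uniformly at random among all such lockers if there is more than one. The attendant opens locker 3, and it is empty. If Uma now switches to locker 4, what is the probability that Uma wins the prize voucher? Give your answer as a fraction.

6/13

Apply Bayes' rule, conditioning on where the prize voucher actually is.
If it is in locker 1 (prior 3/8): the attendant has 3 equally likely choices, so probability 1/3; weight (3/8)·(1/3) = 1/8.
If it is in locker 2 (prior 3/16): the attendant has 2 equally likely choices, so probability 1/2; weight (3/16)·(1/2) = 3/32.
If it is in locker 3 (prior 1/16): the attendant opened locker 3, so this case is ruled out; weight (1/16)·0 = 0.
If it is in locker 4 (prior 3/8): the attendant has 2 equally likely choices, so probability 1/2; weight (3/8)·(1/2) = 3/16.
The weights sum to 13/32.
So P(the prize voucher in locker 4 | the attendant opened locker 3) = (3/16) / (13/32) = 6/13.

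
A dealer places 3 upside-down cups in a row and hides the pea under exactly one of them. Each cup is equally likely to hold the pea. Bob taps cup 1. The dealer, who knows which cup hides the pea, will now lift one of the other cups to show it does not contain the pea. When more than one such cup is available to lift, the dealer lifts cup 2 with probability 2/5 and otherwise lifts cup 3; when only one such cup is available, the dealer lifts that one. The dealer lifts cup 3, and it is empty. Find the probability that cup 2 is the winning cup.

Condition on the true location of the pea.
If it is under cup 1 (prior 1/3): cup 2 is available but not opened, probability 3/5; weight (1/3)·(3/5) = 1/5.
If it is under cup 2 (prior 1/3): only cup 3 is available, probability 1; weight (1/3)·1 = 1/3.
If it is under cup 3 (prior 1/3): the dealer opened cup 3, so this case is ruled out; weight (1/3)·0 = 0.
The weights sum to 8/15.
So P(the pea under cup 2 | the dealer opened cup 3) = (1/3) / (8/15) = 5/8.

5/8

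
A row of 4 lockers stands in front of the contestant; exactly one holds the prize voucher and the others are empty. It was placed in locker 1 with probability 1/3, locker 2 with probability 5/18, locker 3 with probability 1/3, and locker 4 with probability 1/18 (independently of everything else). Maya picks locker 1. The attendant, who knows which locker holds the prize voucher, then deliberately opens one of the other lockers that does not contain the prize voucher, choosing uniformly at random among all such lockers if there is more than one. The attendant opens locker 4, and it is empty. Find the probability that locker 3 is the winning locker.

2/5

Condition on the true location of the prize voucher.
If it is in locker 1 (prior 1/3): the attendant has 3 equally likely choices, so probability 1/3; weight (1/3)·(1/3) = 1/9.
If it is in locker 2 (prior 5/18): the attendant has 2 equally likely choices, so probability 1/2; weight (5/18)·(1/2) = 5/36.
If it is in locker 3 (prior 1/3): the attendant has 2 equally likely choices, so probability 1/2; weight (1/3)·(1/2) = 1/6.
If it is in locker 4 (prior 1/18): the attendant opened locker 4, so this case is ruled out; weight (1/18)·0 = 0.
The weights sum to 5/12.
So P(the prize voucher in locker 3 | the attendant opened locker 4) = (1/6) / (5/12) = 2/5.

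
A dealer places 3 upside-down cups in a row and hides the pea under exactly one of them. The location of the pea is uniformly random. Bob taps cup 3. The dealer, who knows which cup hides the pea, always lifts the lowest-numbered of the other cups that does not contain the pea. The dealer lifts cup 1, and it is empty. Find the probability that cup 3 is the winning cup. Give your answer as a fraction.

1/2

Consider each possible location of the pea in turn.
If it is under cup 1 (prior 1/3): the dealer opened cup 1, so this case is ruled out; weight (1/3)·0 = 0.
If it is under either of cups 2 and 3 (prior 1/3 each): cup 1 is the lowest-numbered option available, probability 1; weight (1/3)·1 = 1/3 each.
The weights sum to 2/3.
So P(the pea under cup 3 | the dealer opened cup 1) = (1/3) / (2/3) = 1/2.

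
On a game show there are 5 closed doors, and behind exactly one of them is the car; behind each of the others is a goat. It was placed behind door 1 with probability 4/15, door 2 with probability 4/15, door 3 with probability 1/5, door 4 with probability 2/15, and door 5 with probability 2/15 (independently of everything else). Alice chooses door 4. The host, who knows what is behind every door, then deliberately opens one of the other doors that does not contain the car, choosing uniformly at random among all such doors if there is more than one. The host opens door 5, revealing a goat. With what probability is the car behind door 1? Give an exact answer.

Consider each possible location of the car in turn.
If it is behind either of doors 1 and 2 (prior 4/15 each): the host has 3 equally likely choices, so probability 1/3; weight (4/15)·(1/3) = 4/45 each.
If it is behind door 3 (prior 1/5): the host has 3 equally likely choices, so probability 1/3; weight (1/5)·(1/3) = 1/15.
If it is behind door 4 (prior 2/15): the host has 4 equally likely choices, so probability 1/4; weight (2/15)·(1/4) = 1/30.
If it is behind door 5 (prior 2/15): the host opened door 5, so this case is ruled out; weight (2/15)·0 = 0.
The weights sum to 5/18.
So P(the car behind door 1 | the host opened door 5) = (4/45) / (5/18) = 8/25.

8/25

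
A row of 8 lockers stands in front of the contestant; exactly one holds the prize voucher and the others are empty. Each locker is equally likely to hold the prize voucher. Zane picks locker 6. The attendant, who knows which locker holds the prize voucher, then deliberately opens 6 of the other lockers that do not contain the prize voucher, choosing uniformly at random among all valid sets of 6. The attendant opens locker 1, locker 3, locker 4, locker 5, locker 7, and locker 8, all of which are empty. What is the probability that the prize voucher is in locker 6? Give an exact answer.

Apply Bayes' rule, conditioning on where the prize voucher actually is.
If it is in any of lockers 1, 3, 4, 5, 7, and 8 (prior 1/8 each): that locker was opened and seen not to hold the prize — ruled out; weight (1/8)·0 = 0 each.
If it is in locker 2 (prior 1/8): the attendant has no choice, probability 1; weight (1/8)·1 = 1/8.
If it is in locker 6 (prior 1/8): the attendant has 7 equally likely choices, so probability 1/7; weight (1/8)·(1/7) = 1/56.
The weights sum to 1/7.
So P(the prize voucher in locker 6 | the attendant opened locker 1, locker 3, locker 4, locker 5, locker 7, and locker 8) = (1/56) / (1/7) = 1/8.

1/8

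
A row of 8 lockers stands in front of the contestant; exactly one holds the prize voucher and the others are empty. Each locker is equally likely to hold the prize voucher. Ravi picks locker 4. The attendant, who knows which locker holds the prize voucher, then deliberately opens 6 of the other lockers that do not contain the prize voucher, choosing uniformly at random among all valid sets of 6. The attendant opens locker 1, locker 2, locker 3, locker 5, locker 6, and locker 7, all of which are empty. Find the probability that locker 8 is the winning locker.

Apply Bayes' rule, conditioning on where the prize voucher actually is.
If it is in any of lockers 1, 2, 3, 5, 6, and 7 (prior 1/8 each): that locker was opened and seen not to hold the prize — ruled out; weight (1/8)·0 = 0 each.
If it is in locker 4 (prior 1/8): the attendant has 7 equally likely choices, so probability 1/7; weight (1/8)·(1/7) = 1/56.
If it is in locker 8 (prior 1/8): the attendant has no choice, probability 1; weight (1/8)·1 = 1/8.
The weights sum to 1/7.
So P(the prize voucher in locker 8 | the attendant opened locker 1, locker 2, locker 3, locker 5, locker 6, and locker 7) = (1/8) / (1/7) = 7/8.

7/8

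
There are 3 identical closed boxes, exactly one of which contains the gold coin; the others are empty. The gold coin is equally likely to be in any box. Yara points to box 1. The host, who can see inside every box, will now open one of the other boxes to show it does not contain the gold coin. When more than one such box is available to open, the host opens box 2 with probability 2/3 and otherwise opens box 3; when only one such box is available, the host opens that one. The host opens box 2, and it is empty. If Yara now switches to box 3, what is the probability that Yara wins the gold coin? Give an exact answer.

3/5

Apply Bayes' rule, conditioning on where the gold coin actually is.
If it is in box 1 (prior 1/3): box 2 is available, opened with probability 2/3; weight (1/3)·(2/3) = 2/9.
If it is in box 2 (prior 1/3): the host opened box 2, so this case is ruled out; weight (1/3)·0 = 0.
If it is in box 3 (prior 1/3): only box 2 is available, probability 1; weight (1/3)·1 = 1/3.
The weights sum to 5/9.
So P(the gold coin in box 3 | the host opened box 2) = (1/3) / (5/9) = 3/5.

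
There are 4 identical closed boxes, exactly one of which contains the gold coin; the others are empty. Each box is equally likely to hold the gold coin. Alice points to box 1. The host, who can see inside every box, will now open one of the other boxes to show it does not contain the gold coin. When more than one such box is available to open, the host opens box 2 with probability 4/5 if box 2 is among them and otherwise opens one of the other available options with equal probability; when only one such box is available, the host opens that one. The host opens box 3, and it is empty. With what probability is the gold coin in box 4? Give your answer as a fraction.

Condition on the true location of the gold coin.
If it is in box 1 (prior 1/4): box 2 is available but not opened; box 3 gets probability (1 − 4/5)/2 = 1/10; weight (1/4)·(1/10) = 1/40.
If it is in box 2 (prior 1/4): box 2 holds the prize so is unavailable; the host chooses uniformly among the 2 others, probability 1/2; weight (1/4)·(1/2) = 1/8.
If it is in box 3 (prior 1/4): the host opened box 3, so this case is ruled out; weight (1/4)·0 = 0.
If it is in box 4 (prior 1/4): box 2 is available but not opened, probability 1/5; weight (1/4)·(1/5) = 1/20.
The weights sum to 1/5.
So P(the gold coin in box 4 | the host opened box 3) = (1/20) / (1/5) = 1/4.

1/4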